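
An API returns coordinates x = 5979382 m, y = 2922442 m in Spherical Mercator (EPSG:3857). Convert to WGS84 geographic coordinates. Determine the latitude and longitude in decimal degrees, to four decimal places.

R = 6378137 m. λ = x/R = 53.71370240°.
φ = 2·arctan(exp(y/R)) − 90° = 2·arctan(1.58122) − 90° = 25.37959639°.

lat 25.3796°, lon 53.7137°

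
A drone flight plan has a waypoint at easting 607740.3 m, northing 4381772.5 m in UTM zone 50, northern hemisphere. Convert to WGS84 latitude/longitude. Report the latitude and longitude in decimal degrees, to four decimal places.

Zone 50N: λ₀ = 117°, k₀ = 0.9996, false easting 500000 m.
Meridian distance M = (N − FN)/k₀ = 4383525.9 m.
Inverse transverse Mercator on WGS84 gives φ = 39.57889991°, λ = 118.25450048°.

lat 39.5789°, lon 118.2545°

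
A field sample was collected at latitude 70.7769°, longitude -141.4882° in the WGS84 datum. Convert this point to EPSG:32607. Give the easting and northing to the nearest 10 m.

E 482060 m, N 7852590 m

Zone 7 central meridian λ₀ = 6×7 − 183 = -141°; Δλ = -0.4882°.
Transverse Mercator on WGS84 with k₀ = 0.9996 gives E = 482060.374 m, N = 7852586.945 m.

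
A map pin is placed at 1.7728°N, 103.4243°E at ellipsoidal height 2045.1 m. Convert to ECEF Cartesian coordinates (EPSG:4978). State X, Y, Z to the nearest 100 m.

WGS84: a = 6378137 m, e² = 0.006694380; N(φ) = a/√(1−e²sin²φ) = 6378157.432 m.
X = (N+h)·cosφ·cosλ = -1480521.723 m; Y = (N+h)·cosφ·sinλ = 6202909.081 m; Z = (N(1−e²)+h)·sinφ = 196058.695 m.

X -1480500 m, Y 6202900 m, Z 196100 m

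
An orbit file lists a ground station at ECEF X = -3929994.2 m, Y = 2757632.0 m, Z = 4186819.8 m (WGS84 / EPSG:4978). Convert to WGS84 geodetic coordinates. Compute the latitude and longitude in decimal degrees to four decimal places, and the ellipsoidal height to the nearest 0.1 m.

lat 41.2816°, lon 144.9431°, h 1280.3 m

λ = atan2(Y, X) = 144.94309990°; p = √(X²+Y²) = 4800977.9 m.
Bowring's method on WGS84 (a = 6378137 m, b = 6356752.314 m) gives φ = 41.28160004°, h = 1280.261 m.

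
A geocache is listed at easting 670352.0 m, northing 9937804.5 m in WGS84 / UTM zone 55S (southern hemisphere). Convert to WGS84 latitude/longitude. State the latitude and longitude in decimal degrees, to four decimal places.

Zone 55S: λ₀ = 147°, k₀ = 0.9996, false easting 500000 m, false northing 10000000 m.
Meridian distance M = (N − FN)/k₀ = -62220.4 m.
Inverse transverse Mercator on WGS84 gives φ = -0.56249985°, λ = 148.53080036°.

lat -0.5625°, lon 148.5308°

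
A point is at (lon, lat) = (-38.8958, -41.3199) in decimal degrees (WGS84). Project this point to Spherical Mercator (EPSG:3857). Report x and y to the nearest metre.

Web Mercator is spherical with R = a = 6378137 m.
x = R·λ = 6378137 × -0.678859775 = -4329860.650 m.
y = R·ln tan(π/4 + φ/2) = 6378137 × -0.793278973 = -5059641.966 m.

x -4329861 m, y -5059642 m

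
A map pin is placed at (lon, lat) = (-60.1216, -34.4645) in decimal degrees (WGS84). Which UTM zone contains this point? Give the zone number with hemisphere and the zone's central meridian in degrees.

Zone 20S, central meridian -63°

UTM zone = ⌊(λ + 180)/6⌋ + 1; -60.1216° ∈ [-66°, -60°) → zone 20.
Hemisphere: S (φ < 0).
Central meridian λ₀ = 6×20 − 183 = -63°.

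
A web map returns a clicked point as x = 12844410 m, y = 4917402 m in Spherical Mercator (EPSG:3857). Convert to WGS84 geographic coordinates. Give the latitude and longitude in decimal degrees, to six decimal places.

lat 40.353201°, lon 115.383298°

R = 6378137 m. λ = x/R = 115.38329818°.
φ = 2·arctan(exp(y/R)) − 90° = 2·arctan(2.16188) − 90° = 40.35320087°.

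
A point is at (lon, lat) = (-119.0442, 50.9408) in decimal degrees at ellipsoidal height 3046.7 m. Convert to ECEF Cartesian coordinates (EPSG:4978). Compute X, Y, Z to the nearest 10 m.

X -1956050 m, Y -3522390 m, Z 4931760 m

WGS84: a = 6378137 m, e² = 0.006694380; N(φ) = a/√(1−e²sin²φ) = 6391048.272 m.
X = (N+h)·cosφ·cosλ = -1956048.078 m; Y = (N+h)·cosφ·sinλ = -3522393.040 m; Z = (N(1−e²)+h)·sinφ = 4931763.106 m.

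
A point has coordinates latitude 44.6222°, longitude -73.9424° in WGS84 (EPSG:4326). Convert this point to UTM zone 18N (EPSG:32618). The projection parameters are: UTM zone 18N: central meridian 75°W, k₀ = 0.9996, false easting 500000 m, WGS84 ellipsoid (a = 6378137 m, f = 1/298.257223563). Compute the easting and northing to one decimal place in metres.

Zone 18 central meridian λ₀ = 6×18 − 183 = -75°; Δλ = +1.0576°.
Transverse Mercator on WGS84 with k₀ = 0.9996 gives E = 583901.085 m, N = 4941526.959 m.

E 583901.1 m, N 4941527.0 m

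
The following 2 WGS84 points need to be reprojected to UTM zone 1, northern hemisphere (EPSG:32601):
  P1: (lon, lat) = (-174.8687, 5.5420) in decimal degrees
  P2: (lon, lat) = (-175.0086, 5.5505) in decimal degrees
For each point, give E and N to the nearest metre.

P1: E 736113 m, N 613001 m; P2: E 720605 m, N 613887 m

UTM zone 1N: λ₀ = -177°, k₀ = 0.9996.
P1 (5.5420°, -174.8687°) → (736112.935, 613000.921) m.
P2 (5.5505°, -175.0086°) → (720604.775, 613887.180) m.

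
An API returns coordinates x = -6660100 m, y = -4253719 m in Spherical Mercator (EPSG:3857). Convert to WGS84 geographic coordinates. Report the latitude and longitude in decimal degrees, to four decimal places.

R = 6378137 m. λ = x/R = -59.82869624°.
φ = 2·arctan(exp(y/R)) − 90° = 2·arctan(0.51329) − 90° = -35.65840021°.

lat -35.6584°, lon -59.8287°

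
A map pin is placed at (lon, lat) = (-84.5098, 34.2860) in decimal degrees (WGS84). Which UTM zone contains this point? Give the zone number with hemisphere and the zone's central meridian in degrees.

Zone 16N, central meridian -87°

UTM zone = ⌊(λ + 180)/6⌋ + 1; -84.5098° ∈ [-90°, -84°) → zone 16.
Hemisphere: N (φ ≥ 0).
Central meridian λ₀ = 6×16 − 183 = -87°.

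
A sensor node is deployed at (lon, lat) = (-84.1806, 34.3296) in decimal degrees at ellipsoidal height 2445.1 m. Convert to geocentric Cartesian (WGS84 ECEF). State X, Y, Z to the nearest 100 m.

WGS84: a = 6378137 m, e² = 0.006694380; N(φ) = a/√(1−e²sin²φ) = 6384937.703 m.
X = (N+h)·cosφ·cosλ = 534823.101 m; Y = (N+h)·cosφ·sinλ = -5247562.047 m; Z = (N(1−e²)+h)·sinφ = 3578076.956 m.

X 534800 m, Y -5247600 m, Z 3578100 m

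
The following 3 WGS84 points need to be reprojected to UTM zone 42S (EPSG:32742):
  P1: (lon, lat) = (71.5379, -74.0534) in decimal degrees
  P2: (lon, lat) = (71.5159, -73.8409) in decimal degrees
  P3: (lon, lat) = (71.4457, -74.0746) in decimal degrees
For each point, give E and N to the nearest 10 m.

P1: E 577810 m, N 1780350 m; P2: E 578130 m, N 1804060 m; P3: E 574890 m, N 1778100 m

UTM zone 42S: λ₀ = 69°, k₀ = 0.9996.
P1 (-74.0534°, 71.5379°) → (577807.864, 1780347.159) m.
P2 (-73.8409°, 71.5159°) → (578133.982, 1804063.551) m.
P3 (-74.0746°, 71.4457°) → (574885.586, 1778102.041) m.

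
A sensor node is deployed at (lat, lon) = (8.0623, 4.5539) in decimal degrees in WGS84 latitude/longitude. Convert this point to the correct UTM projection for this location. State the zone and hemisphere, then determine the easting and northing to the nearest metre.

Longitude 4.5539° lies in the 6° band [0°, 6°), giving zone 31; latitude is north of the equator, so 31N.
Zone 31 central meridian λ₀ = 6×31 − 183 = 3°; Δλ = +1.5539°.
Transverse Mercator on WGS84 with k₀ = 0.9996 gives E = 671232.723 m, N = 891510.939 m.

Zone 31N: E 671233 m, N 891511 m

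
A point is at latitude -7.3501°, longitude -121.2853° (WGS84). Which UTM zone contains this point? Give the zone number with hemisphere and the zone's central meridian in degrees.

Zone 10S, central meridian -123°

UTM zone = ⌊(λ + 180)/6⌋ + 1; -121.2853° ∈ [-126°, -120°) → zone 10.
Hemisphere: S (φ < 0).
Central meridian λ₀ = 6×10 − 183 = -123°.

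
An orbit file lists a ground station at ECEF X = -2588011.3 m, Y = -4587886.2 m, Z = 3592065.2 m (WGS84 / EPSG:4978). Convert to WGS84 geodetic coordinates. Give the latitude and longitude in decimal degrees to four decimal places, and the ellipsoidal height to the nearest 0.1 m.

lat 34.4705°, lon -119.4272°, h 4365.2 m

λ = atan2(Y, X) = -119.42719995°; p = √(X²+Y²) = 5267494.9 m.
Bowring's method on WGS84 (a = 6378137 m, b = 6356752.314 m) gives φ = 34.47050055°, h = 4365.182 m.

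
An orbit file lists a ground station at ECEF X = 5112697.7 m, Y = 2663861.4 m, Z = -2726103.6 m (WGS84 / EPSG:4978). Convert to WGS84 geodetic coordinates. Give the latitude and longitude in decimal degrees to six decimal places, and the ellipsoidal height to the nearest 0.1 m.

lat -25.456900°, lon 27.520800°, h 2892.6 m

λ = atan2(Y, X) = 27.52079969°; p = √(X²+Y²) = 5765052.9 m.
Bowring's method on WGS84 (a = 6378137 m, b = 6356752.314 m) gives φ = -25.45689992°, h = 2892.606 m.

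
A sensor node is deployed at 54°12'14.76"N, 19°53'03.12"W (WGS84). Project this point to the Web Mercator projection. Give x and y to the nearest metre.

Web Mercator is spherical with R = a = 6378137 m.
x = R·λ = 6378137 × -0.347044759 = -2213499.019 m.
y = R·ln tan(π/4 + φ/2) = 6378137 × 1.130252540 = 7208905.544 m.

x -2213499 m, y 7208906 m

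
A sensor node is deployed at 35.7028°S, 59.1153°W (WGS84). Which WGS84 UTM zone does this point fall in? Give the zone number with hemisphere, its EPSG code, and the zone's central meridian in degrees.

Zone 21S (EPSG:32721), central meridian -57°

UTM zone = ⌊(λ + 180)/6⌋ + 1; -59.1153° ∈ [-60°, -54°) → zone 21.
Hemisphere: S (φ < 0).
Central meridian λ₀ = 6×21 − 183 = -57°.
EPSG code: 32721.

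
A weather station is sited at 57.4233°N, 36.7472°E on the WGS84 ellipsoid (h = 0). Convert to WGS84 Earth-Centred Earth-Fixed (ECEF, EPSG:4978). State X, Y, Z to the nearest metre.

WGS84: a = 6378137 m, e² = 0.006694380; N(φ) = a/√(1−e²sin²φ) = 6393350.968 m.
X = (N+h)·cosφ·cosλ = 2758304.818 m; Y = (N+h)·cosφ·sinλ = 2059513.948 m; Z = (N(1−e²)+h)·sinφ = 5351428.236 m.

X 2758305 m, Y 2059514 m, Z 5351428 m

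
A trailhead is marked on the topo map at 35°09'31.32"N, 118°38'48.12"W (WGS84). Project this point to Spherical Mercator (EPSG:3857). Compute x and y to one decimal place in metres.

Web Mercator is spherical with R = a = 6378137 m.
x = R·λ = 6378137 × -2.070775562 = -13207690.228 m.
y = R·ln tan(π/4 + φ/2) = 6378137 × 0.656221215 = 4185468.809 m.

x -13207690.2 m, y 4185468.8 m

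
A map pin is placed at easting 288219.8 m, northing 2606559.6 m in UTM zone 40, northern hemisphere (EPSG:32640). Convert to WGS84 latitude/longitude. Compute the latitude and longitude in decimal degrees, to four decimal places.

lat 23.5556°, lon 54.9252°

Zone 40N: λ₀ = 57°, k₀ = 0.9996, false easting 500000 m.
Meridian distance M = (N − FN)/k₀ = 2607602.6 m.
Inverse transverse Mercator on WGS84 gives φ = 23.55560033°, λ = 54.92519991°.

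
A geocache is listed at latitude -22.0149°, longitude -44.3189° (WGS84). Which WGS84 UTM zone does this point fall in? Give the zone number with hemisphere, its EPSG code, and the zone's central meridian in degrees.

Zone 23S (EPSG:32723), central meridian -45°

UTM zone = ⌊(λ + 180)/6⌋ + 1; -44.3189° ∈ [-48°, -42°) → zone 23.
Hemisphere: S (φ < 0).
Central meridian λ₀ = 6×23 − 183 = -45°.
EPSG code: 32723.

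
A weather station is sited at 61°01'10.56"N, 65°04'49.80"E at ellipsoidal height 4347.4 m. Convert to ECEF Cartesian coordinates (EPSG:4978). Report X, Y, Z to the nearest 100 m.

WGS84: a = 6378137 m, e² = 0.006694380; N(φ) = a/√(1−e²sin²φ) = 6394537.229 m.
X = (N+h)·cosφ·cosλ = 1306305.341 m; Y = (N+h)·cosφ·sinλ = 2811687.842 m; Z = (N(1−e²)+h)·sinφ = 5560204.154 m.

X 1306300 m, Y 2811700 m, Z 5560200 m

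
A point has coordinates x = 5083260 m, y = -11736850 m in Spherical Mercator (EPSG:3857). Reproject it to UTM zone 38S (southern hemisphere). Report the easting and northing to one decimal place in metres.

Web Mercator inverse (R = 6378137 m) → φ = -71.95460071°, λ = 45.66370151°.
UTM 38S forward: E = 522946.720 m, N = 2016005.025 m.

E 522946.7 m, N 2016005.0 m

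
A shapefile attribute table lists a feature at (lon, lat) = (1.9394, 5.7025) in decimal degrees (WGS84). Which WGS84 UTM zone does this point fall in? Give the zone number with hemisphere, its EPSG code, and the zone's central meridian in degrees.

Zone 31N (EPSG:32631), central meridian 3°

UTM zone = ⌊(λ + 180)/6⌋ + 1; 1.9394° ∈ [0°, 6°) → zone 31.
Hemisphere: N (φ ≥ 0).
Central meridian λ₀ = 6×31 − 183 = 3°.
EPSG code: 32631.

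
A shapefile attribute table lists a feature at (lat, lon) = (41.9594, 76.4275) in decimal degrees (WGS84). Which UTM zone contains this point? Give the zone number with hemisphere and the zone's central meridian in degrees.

Zone 43N, central meridian 75°

UTM zone = ⌊(λ + 180)/6⌋ + 1; 76.4275° ∈ [72°, 78°) → zone 43.
Hemisphere: N (φ ≥ 0).
Central meridian λ₀ = 6×43 − 183 = 75°.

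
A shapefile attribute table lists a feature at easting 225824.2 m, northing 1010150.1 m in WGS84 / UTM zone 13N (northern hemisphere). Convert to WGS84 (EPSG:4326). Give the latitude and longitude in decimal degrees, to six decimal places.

lat 9.129800°, lon -107.494600°

Zone 13N: λ₀ = -105°, k₀ = 0.9996, false easting 500000 m.
Meridian distance M = (N − FN)/k₀ = 1010554.3 m.
Inverse transverse Mercator on WGS84 gives φ = 9.12980036°, λ = -107.49459982°.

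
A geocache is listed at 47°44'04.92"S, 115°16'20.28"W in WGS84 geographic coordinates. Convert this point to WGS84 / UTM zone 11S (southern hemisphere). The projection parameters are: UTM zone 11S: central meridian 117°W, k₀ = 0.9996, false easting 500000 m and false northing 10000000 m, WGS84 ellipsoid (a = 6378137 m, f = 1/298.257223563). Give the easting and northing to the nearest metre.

E 629536 m, N 4711741 m

Zone 11 central meridian λ₀ = 6×11 − 183 = -117°; Δλ = +1.7277°.
Transverse Mercator on WGS84 with k₀ = 0.9996 gives E = 629536.178 m, N = 4711740.564 m.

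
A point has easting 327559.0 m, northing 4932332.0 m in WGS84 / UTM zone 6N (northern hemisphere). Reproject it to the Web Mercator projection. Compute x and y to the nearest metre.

x -16605528 m, y 5546847 m

Unproject from UTM 6N (λ₀ = -147°) → φ = 44.52369954°, λ = -149.17000039°.
Web Mercator (R = 6378137 m): x = -16605528.485 m, y = 5546846.827 m.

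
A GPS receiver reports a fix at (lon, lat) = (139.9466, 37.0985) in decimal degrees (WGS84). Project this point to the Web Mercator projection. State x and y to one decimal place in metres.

x 15578784.3 m, y 4452845.3 m

Web Mercator is spherical with R = a = 6378137 m.
x = R·λ = 6378137 × 2.442528947 = 15578784.2502 m.
y = R·ln tan(π/4 + φ/2) = 6378137 × 0.698142000 = 4452845.325 m.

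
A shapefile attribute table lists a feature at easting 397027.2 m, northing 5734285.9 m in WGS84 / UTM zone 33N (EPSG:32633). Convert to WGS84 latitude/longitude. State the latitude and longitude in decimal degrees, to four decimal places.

Zone 33N: λ₀ = 15°, k₀ = 0.9996, false easting 500000 m.
Meridian distance M = (N − FN)/k₀ = 5736580.5 m.
Inverse transverse Mercator on WGS84 gives φ = 51.75000018°, λ = 13.50829979°.

lat 51.7500°, lon 13.5083°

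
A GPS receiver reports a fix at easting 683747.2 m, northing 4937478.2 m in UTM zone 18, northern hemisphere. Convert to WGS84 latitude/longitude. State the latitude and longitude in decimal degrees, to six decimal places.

lat 44.567200°, lon -72.686000°

Zone 18N: λ₀ = -75°, k₀ = 0.9996, false easting 500000 m.
Meridian distance M = (N − FN)/k₀ = 4939454.0 m.
Inverse transverse Mercator on WGS84 gives φ = 44.56720024°, λ = -72.68599994°.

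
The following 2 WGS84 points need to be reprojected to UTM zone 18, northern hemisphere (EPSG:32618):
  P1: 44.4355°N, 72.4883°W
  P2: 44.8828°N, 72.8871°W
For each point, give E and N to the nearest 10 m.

P1: E 699900 m, N 4923310 m; P2: E 666870 m, N 4972100 m

UTM zone 18N: λ₀ = -75°, k₀ = 0.9996.
P1 (44.4355°, -72.4883°) → (699895.864, 4923313.203) m.
P2 (44.8828°, -72.8871°) → (666868.195, 4972102.770) m.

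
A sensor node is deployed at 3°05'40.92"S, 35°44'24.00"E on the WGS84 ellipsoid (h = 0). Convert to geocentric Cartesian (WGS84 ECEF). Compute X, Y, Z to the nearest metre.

X 5169481 m, Y 3720124 m, Z -342031 m

WGS84: a = 6378137 m, e² = 0.006694380; N(φ) = a/√(1−e²sin²φ) = 6378199.223 m.
X = (N+h)·cosφ·cosλ = 5169481.025 m; Y = (N+h)·cosφ·sinλ = 3720124.160 m; Z = (N(1−e²)+h)·sinφ = -342031.188 m.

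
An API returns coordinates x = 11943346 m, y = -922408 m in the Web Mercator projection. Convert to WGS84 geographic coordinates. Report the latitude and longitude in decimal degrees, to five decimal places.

lat -8.25740°, lon 107.28890°

R = 6378137 m. λ = x/R = 107.28890255°.
φ = 2·arctan(exp(y/R)) − 90° = 2·arctan(0.86535) − 90° = -8.25739805°.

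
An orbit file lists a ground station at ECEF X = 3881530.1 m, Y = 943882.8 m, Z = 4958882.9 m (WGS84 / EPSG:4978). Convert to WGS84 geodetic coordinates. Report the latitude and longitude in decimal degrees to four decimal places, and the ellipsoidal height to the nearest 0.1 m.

λ = atan2(Y, X) = 13.66750002°; p = √(X²+Y²) = 3994645.2 m.
Bowring's method on WGS84 (a = 6378137 m, b = 6356752.314 m) gives φ = 51.33449975°, h = 2566.015 m.

lat 51.3345°, lon 13.6675°, h 2566.0 m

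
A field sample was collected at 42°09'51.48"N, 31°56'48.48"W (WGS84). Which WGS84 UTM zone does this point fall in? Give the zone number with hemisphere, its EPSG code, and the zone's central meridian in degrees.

Zone 25N (EPSG:32625), central meridian -33°

UTM zone = ⌊(λ + 180)/6⌋ + 1; -31.9468° ∈ [-36°, -30°) → zone 25.
Hemisphere: N (φ ≥ 0).
Central meridian λ₀ = 6×25 − 183 = -33°.
EPSG code: 32625.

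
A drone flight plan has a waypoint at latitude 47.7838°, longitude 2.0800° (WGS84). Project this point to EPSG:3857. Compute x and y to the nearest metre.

x 231545 m, y 6070962 m

Web Mercator is spherical with R = a = 6378137 m.
x = R·λ = 6378137 × 0.036302848 = 231544.541 m.
y = R·ln tan(π/4 + φ/2) = 6378137 × 0.951839374 = 6070961.931 m.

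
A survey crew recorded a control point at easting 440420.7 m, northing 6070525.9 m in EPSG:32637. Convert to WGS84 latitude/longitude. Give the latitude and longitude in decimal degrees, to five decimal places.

lat 54.77840°, lon 38.07370°

Zone 37N: λ₀ = 39°, k₀ = 0.9996, false easting 500000 m.
Meridian distance M = (N − FN)/k₀ = 6072955.1 m.
Inverse transverse Mercator on WGS84 gives φ = 54.77839999°, λ = 38.07370008°.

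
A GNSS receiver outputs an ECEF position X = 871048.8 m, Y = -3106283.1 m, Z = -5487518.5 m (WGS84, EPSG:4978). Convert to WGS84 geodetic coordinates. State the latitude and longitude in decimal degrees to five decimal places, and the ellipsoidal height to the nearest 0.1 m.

λ = atan2(Y, X) = -74.33569956°; p = √(X²+Y²) = 3226099.9 m.
Bowring's method on WGS84 (a = 6378137 m, b = 6356752.314 m) gives φ = -59.71660002°, h = 3353.287 m.

lat -59.71660°, lon -74.33570°, h 3353.3 m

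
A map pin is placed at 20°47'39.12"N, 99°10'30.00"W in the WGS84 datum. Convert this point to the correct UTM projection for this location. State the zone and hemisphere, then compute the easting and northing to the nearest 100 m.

Zone 14N: E 481800 m, N 2299400 m

Longitude -99.1750° lies in the 6° band [-102°, -96°), giving zone 14; latitude is north of the equator, so 14N.
Zone 14 central meridian λ₀ = 6×14 − 183 = -99°; Δλ = -0.1750°.
Transverse Mercator on WGS84 with k₀ = 0.9996 gives E = 481787.623 m, N = 2299381.337 m.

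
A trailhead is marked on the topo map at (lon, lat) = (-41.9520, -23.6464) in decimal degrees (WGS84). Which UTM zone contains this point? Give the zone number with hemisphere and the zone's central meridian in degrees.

Zone 24S, central meridian -39°

UTM zone = ⌊(λ + 180)/6⌋ + 1; -41.9520° ∈ [-42°, -36°) → zone 24.
Hemisphere: S (φ < 0).
Central meridian λ₀ = 6×24 − 183 = -39°.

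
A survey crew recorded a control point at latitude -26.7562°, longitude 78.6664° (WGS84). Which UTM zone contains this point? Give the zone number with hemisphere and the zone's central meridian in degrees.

Zone 44S, central meridian 81°

UTM zone = ⌊(λ + 180)/6⌋ + 1; 78.6664° ∈ [78°, 84°) → zone 44.
Hemisphere: S (φ < 0).
Central meridian λ₀ = 6×44 − 183 = 81°.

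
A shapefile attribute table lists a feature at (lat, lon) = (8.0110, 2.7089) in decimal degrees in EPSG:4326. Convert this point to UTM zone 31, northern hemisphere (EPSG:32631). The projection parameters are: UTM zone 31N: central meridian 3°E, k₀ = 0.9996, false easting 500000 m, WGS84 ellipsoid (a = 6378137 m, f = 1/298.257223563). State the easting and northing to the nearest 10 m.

Zone 31 central meridian λ₀ = 6×31 − 183 = 3°; Δλ = -0.2911°.
Transverse Mercator on WGS84 with k₀ = 0.9996 gives E = 467921.743 m, N = 885525.275 m.

E 467920 m, N 885530 m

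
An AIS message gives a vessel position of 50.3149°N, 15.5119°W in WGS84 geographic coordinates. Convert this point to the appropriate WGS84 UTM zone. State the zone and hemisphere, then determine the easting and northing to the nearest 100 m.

Longitude -15.5119° lies in the 6° band [-18°, -12°), giving zone 28; latitude is north of the equator, so 28N.
Zone 28 central meridian λ₀ = 6×28 − 183 = -15°; Δλ = -0.5119°.
Transverse Mercator on WGS84 with k₀ = 0.9996 gives E = 463553.897 m, N = 5573768.975 m.

Zone 28N: E 463600 m, N 5573800 m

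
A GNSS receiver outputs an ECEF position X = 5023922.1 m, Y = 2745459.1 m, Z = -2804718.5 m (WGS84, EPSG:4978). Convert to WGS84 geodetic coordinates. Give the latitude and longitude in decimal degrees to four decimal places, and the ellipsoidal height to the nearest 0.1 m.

lat -26.2523°, lon 28.6556°, h 1266.6 m

λ = atan2(Y, X) = 28.65560043°; p = √(X²+Y²) = 5725149.7 m.
Bowring's method on WGS84 (a = 6378137 m, b = 6356752.314 m) gives φ = -26.25230012°, h = 1266.584 m.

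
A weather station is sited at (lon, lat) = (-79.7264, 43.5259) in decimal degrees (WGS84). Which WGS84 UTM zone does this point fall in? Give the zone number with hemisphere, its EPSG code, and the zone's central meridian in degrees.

Zone 17N (EPSG:32617), central meridian -81°

UTM zone = ⌊(λ + 180)/6⌋ + 1; -79.7264° ∈ [-84°, -78°) → zone 17.
Hemisphere: N (φ ≥ 0).
Central meridian λ₀ = 6×17 − 183 = -81°.
EPSG code: 32617.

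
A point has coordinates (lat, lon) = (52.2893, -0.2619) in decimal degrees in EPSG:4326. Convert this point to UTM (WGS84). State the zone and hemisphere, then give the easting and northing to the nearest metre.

Longitude -0.2619° lies in the 6° band [-6°, 0°), giving zone 30; latitude is north of the equator, so 30N.
Zone 30 central meridian λ₀ = 6×30 − 183 = -3°; Δλ = +2.7381°.
Transverse Mercator on WGS84 with k₀ = 0.9996 gives E = 686740.074 m, N = 5796746.923 m.

Zone 30N: E 686740 m, N 5796747 m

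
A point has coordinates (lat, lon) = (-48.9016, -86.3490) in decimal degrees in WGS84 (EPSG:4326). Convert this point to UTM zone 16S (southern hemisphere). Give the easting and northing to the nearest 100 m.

Zone 16 central meridian λ₀ = 6×16 − 183 = -87°; Δλ = +0.6510°.
Transverse Mercator on WGS84 with k₀ = 0.9996 gives E = 547709.374 m, N = 4583278.532 m.

E 547700 m, N 4583300 m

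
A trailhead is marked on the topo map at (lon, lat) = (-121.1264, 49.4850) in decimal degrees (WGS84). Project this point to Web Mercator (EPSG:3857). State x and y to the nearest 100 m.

Web Mercator is spherical with R = a = 6378137 m.
x = R·λ = 6378137 × -2.114054491 = -13483729.170 m.
y = R·ln tan(π/4 + φ/2) = 6378137 × 0.996773829 = 6357560.040 m.

x -13483700 m, y 6357600 m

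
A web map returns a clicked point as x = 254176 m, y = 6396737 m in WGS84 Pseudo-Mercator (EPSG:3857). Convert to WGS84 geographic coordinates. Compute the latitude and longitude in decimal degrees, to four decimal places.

lat 49.7131°, lon 2.2833°

R = 6378137 m. λ = x/R = 2.28330186°.
φ = 2·arctan(exp(y/R)) − 90° = 2·arctan(2.72622) − 90° = 49.71309841°.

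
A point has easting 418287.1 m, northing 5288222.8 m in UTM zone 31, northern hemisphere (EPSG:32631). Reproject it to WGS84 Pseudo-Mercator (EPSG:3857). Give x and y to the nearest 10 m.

x 212620 m, y 6064070 m

Unproject from UTM 31N (λ₀ = 3°) → φ = 47.74220024°, λ = 1.90999993°.
Web Mercator (R = 6378137 m): x = 212620.219 m, y = 6064072.802 m.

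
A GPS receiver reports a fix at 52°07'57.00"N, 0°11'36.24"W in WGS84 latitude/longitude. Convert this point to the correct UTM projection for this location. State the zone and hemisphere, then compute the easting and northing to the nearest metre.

Zone 30N: E 692086 m, N 5779491 m

Longitude -0.1934° lies in the 6° band [-6°, 0°), giving zone 30; latitude is north of the equator, so 30N.
Zone 30 central meridian λ₀ = 6×30 − 183 = -3°; Δλ = +2.8066°.
Transverse Mercator on WGS84 with k₀ = 0.9996 gives E = 692086.361 m, N = 5779490.692 m.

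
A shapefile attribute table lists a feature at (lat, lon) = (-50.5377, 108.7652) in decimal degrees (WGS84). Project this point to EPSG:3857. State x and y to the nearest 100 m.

x 12107700 m, y -6539900 m

Web Mercator is spherical with R = a = 6378137 m.
x = R·λ = 6378137 × 1.898310852 = 12107686.680 m.
y = R·ln tan(π/4 + φ/2) = 6378137 × -1.025365565 = -6539922.047 m.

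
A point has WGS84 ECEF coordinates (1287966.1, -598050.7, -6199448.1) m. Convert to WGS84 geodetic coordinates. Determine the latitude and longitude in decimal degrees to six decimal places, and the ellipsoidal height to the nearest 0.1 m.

lat -77.181900°, lon -24.907200°, h 2192.8 m

λ = atan2(Y, X) = -24.90720022°; p = √(X²+Y²) = 1420042.7 m.
Bowring's method on WGS84 (a = 6378137 m, b = 6356752.314 m) gives φ = -77.18190049°, h = 2192.828 m.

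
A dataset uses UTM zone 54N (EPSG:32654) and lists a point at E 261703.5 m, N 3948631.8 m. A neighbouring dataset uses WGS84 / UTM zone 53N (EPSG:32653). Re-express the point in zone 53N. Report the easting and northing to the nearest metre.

E 804913 m, N 3950667 m

UTM 54N → geographic: φ = 35.65279986°, λ = 138.36780033°.
UTM 53N (λ₀ = 135°) forward: E = 804913.458 m, N = 3950666.804 m.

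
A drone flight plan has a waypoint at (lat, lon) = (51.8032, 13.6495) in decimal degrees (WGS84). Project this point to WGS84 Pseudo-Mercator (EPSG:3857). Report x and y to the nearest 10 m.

Web Mercator is spherical with R = a = 6378137 m.
x = R·λ = 6378137 × 0.238228716 = 1519455.390 m.
y = R·ln tan(π/4 + φ/2) = 6378137 × 1.060594875 = 6764619.412 m.

x 1519460 m, y 6764620 m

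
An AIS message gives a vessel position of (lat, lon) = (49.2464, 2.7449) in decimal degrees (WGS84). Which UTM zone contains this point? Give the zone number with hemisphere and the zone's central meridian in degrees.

Zone 31N, central meridian 3°

UTM zone = ⌊(λ + 180)/6⌋ + 1; 2.7449° ∈ [0°, 6°) → zone 31.
Hemisphere: N (φ ≥ 0).
Central meridian λ₀ = 6×31 − 183 = 3°.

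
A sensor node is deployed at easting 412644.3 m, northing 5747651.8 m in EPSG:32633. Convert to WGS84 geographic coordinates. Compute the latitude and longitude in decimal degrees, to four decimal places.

Zone 33N: λ₀ = 15°, k₀ = 0.9996, false easting 500000 m.
Meridian distance M = (N − FN)/k₀ = 5749951.8 m.
Inverse transverse Mercator on WGS84 gives φ = 51.87279997°, λ = 13.73109953°.

lat 51.8728°, lon 13.7311°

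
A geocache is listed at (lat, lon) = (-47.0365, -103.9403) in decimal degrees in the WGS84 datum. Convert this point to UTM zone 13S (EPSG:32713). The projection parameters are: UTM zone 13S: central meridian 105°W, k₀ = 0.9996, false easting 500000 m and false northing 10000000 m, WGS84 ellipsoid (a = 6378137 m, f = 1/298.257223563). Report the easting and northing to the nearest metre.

Zone 13 central meridian λ₀ = 6×13 − 183 = -105°; Δλ = +1.0597°.
Transverse Mercator on WGS84 with k₀ = 0.9996 gives E = 580509.101 m, N = 4790234.905 m.

E 580509 m, N 4790235 m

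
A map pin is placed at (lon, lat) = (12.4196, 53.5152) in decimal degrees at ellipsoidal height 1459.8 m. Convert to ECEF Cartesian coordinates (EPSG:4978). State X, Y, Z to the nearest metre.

WGS84: a = 6378137 m, e² = 0.006694380; N(φ) = a/√(1−e²sin²φ) = 6391982.686 m.
X = (N+h)·cosφ·cosλ = 3712639.527 m; Y = (N+h)·cosφ·sinλ = 817608.271 m; Z = (N(1−e²)+h)·sinφ = 5106017.237 m.

X 3712640 m, Y 817608 m, Z 5106017 m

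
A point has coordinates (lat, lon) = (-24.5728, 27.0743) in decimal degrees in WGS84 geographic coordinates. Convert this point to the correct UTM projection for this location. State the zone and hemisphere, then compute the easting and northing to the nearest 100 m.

Zone 35S: E 507500 m, N 7282400 m

Longitude 27.0743° lies in the 6° band [24°, 30°), giving zone 35; latitude is south of the equator, so 35S.
Zone 35 central meridian λ₀ = 6×35 − 183 = 27°; Δλ = +0.0743°.
Transverse Mercator on WGS84 with k₀ = 0.9996 gives E = 507523.309 m, N = 7282352.120 m.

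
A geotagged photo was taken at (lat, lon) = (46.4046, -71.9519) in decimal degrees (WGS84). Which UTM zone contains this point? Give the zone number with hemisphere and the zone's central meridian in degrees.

Zone 19N, central meridian -69°

UTM zone = ⌊(λ + 180)/6⌋ + 1; -71.9519° ∈ [-72°, -66°) → zone 19.
Hemisphere: N (φ ≥ 0).
Central meridian λ₀ = 6×19 − 183 = -69°.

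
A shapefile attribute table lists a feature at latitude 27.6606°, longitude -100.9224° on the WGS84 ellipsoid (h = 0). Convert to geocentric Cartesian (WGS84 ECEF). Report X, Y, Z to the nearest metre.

X -1071179 m, Y -5550868 m, Z 2943244 m

WGS84: a = 6378137 m, e² = 0.006694380; N(φ) = a/√(1−e²sin²φ) = 6382742.922 m.
X = (N+h)·cosφ·cosλ = -1071179.478 m; Y = (N+h)·cosφ·sinλ = -5550868.041 m; Z = (N(1−e²)+h)·sinφ = 2943244.460 m.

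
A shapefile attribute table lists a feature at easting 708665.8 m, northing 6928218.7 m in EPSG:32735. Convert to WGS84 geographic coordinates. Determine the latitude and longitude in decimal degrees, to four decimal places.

Zone 35S: λ₀ = 27°, k₀ = 0.9996, false easting 500000 m, false northing 10000000 m.
Meridian distance M = (N − FN)/k₀ = -3073010.5 m.
Inverse transverse Mercator on WGS84 gives φ = -27.75430010°, λ = 29.11720017°.

lat -27.7543°, lon 29.1172°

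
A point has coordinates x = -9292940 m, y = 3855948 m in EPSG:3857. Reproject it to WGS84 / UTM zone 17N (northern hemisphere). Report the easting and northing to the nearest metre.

E 267535 m, N 3621081 m

Web Mercator inverse (R = 6378137 m) → φ = 32.70299842°, λ = -83.47990036°.
UTM 17N forward: E = 267534.553 m, N = 3621081.221 m.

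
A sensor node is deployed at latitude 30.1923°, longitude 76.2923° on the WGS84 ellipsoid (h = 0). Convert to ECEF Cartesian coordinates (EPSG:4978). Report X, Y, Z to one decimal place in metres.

WGS84: a = 6378137 m, e² = 0.006694380; N(φ) = a/√(1−e²sin²φ) = 6383543.248 m.
X = (N+h)·cosφ·cosλ = 1307490.753 m; Y = (N+h)·cosφ·sinλ = 5360411.756 m; Z = (N(1−e²)+h)·sinφ = 3188817.083 m.

X 1307490.8 m, Y 5360411.8 m, Z 3188817.1 m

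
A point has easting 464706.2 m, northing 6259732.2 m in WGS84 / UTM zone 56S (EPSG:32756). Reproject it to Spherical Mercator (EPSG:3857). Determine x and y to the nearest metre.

Unproject from UTM 56S (λ₀ = 153°) → φ = -33.80199983°, λ = 152.61870018°.
Web Mercator (R = 6378137 m): x = 16989435.990 m, y = -4002246.326 m.

x 16989436 m, y -4002246 m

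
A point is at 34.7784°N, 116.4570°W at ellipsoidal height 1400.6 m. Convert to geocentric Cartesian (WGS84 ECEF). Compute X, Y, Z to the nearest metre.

X -2337069 m, Y -4696258 m, Z 3618501 m

WGS84: a = 6378137 m, e² = 0.006694380; N(φ) = a/√(1−e²sin²φ) = 6385094.439 m.
X = (N+h)·cosφ·cosλ = -2337068.832 m; Y = (N+h)·cosφ·sinλ = -4696257.914 m; Z = (N(1−e²)+h)·sinφ = 3618500.580 m.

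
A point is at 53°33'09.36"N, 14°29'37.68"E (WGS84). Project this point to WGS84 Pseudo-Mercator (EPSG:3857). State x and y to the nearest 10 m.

Web Mercator is spherical with R = a = 6378137 m.
x = R·λ = 6378137 × 0.252964531 = 1613442.436 m.
y = R·ln tan(π/4 + φ/2) = 6378137 × 1.110963176 = 7085875.338 m.

x 1613440 m, y 7085880 m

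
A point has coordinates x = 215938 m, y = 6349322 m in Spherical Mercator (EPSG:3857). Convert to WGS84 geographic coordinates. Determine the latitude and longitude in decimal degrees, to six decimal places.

lat 49.436900°, lon 1.939804°

R = 6378137 m. λ = x/R = 1.93980406°.
φ = 2·arctan(exp(y/R)) − 90° = 2·arctan(2.70603) − 90° = 49.43690019°.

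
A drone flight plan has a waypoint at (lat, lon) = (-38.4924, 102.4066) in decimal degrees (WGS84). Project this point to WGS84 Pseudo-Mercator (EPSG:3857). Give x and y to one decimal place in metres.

Web Mercator is spherical with R = a = 6378137 m.
x = R·λ = 6378137 × 1.787332346 = 11399850.566 m.
y = R·ln tan(π/4 + φ/2) = 6378137 × -0.728930855 = -4649220.857 m.

x 11399850.6 m, y -4649220.9 m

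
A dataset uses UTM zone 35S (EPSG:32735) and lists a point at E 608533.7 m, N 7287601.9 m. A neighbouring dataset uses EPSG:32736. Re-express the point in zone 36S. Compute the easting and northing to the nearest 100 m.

E 300 m, N 7279100 m

UTM 35S → geographic: φ = -24.52160012°, λ = 28.07139999°.
UTM 36S (λ₀ = 33°) forward: E = 341.343 m, N = 7279088.989 m.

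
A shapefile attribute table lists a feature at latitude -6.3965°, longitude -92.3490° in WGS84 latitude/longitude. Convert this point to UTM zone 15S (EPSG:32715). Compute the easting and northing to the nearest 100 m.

E 572000 m, N 9292900 m

Zone 15 central meridian λ₀ = 6×15 − 183 = -93°; Δλ = +0.6510°.
Transverse Mercator on WGS84 with k₀ = 0.9996 gives E = 571993.554 m, N = 9292919.570 m.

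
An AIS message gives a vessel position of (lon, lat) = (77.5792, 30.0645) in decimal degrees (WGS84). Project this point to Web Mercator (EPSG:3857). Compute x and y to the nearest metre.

Web Mercator is spherical with R = a = 6378137 m.
x = R·λ = 6378137 × 1.354012471 = 8636077.040 m.
y = R·ln tan(π/4 + φ/2) = 6378137 × 0.550606457 = 3511843.414 m.

x 8636077 m, y 3511843 m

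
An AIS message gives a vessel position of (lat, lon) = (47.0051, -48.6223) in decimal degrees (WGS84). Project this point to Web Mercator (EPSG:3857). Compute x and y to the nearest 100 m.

x -5412600 m, y 5942900 m

Web Mercator is spherical with R = a = 6378137 m.
x = R·λ = 6378137 × -0.848619225 = -5412609.677 m.
y = R·ln tan(π/4 + φ/2) = 6378137 × 0.931762137 = 5942906.562 m.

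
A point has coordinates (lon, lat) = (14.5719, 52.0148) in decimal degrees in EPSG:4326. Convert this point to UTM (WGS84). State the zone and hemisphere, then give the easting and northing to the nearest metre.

Longitude 14.5719° lies in the 6° band [12°, 18°), giving zone 33; latitude is north of the equator, so 33N.
Zone 33 central meridian λ₀ = 6×33 − 183 = 15°; Δλ = -0.4281°.
Transverse Mercator on WGS84 with k₀ = 0.9996 gives E = 470620.461 m, N = 5762770.822 m.

Zone 33N: E 470620 m, N 5762771 m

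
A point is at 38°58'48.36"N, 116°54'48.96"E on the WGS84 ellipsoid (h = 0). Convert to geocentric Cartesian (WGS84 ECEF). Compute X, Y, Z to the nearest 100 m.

WGS84: a = 6378137 m, e² = 0.006694380; N(φ) = a/√(1−e²sin²φ) = 6386601.650 m.
X = (N+h)·cosφ·cosλ = -2247261.320 m; Y = (N+h)·cosφ·sinλ = 4426989.361 m; Z = (N(1−e²)+h)·sinφ = 3990599.907 m.

X -2247300 m, Y 4427000 m, Z 3990600 m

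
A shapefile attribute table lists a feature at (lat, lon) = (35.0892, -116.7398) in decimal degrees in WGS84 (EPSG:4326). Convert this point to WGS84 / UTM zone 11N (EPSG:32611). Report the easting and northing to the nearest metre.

E 523718 m, N 3882966 m

Zone 11 central meridian λ₀ = 6×11 − 183 = -117°; Δλ = +0.2602°.
Transverse Mercator on WGS84 with k₀ = 0.9996 gives E = 523717.913 m, N = 3882966.037 m.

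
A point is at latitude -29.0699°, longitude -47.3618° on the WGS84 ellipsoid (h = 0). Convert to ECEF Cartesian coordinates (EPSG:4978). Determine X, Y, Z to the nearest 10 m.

WGS84: a = 6378137 m, e² = 0.006694380; N(φ) = a/√(1−e²sin²φ) = 6383182.924 m.
X = (N+h)·cosφ·cosλ = 3779081.039 m; Y = (N+h)·cosφ·sinλ = -4104224.423 m; Z = (N(1−e²)+h)·sinφ = -3080674.989 m.

X 3779080 m, Y -4104220 m, Z -3080670 m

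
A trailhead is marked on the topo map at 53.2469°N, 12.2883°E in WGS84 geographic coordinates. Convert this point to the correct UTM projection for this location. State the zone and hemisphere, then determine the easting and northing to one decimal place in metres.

Zone 33N: E 319075.8 m, N 5903168.1 m

Longitude 12.2883° lies in the 6° band [12°, 18°), giving zone 33; latitude is north of the equator, so 33N.
Zone 33 central meridian λ₀ = 6×33 − 183 = 15°; Δλ = -2.7117°.
Transverse Mercator on WGS84 with k₀ = 0.9996 gives E = 319075.794 m, N = 5903168.142 m.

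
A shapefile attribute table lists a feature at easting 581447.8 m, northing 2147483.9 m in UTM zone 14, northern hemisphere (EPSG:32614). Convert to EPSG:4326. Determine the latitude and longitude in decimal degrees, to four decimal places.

lat 19.4200°, lon -98.2242°

Zone 14N: λ₀ = -99°, k₀ = 0.9996, false easting 500000 m.
Meridian distance M = (N − FN)/k₀ = 2148343.2 m.
Inverse transverse Mercator on WGS84 gives φ = 19.41999970°, λ = -98.22419974°.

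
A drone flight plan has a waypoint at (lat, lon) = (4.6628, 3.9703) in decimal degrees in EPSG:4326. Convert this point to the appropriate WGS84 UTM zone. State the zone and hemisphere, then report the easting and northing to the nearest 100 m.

Zone 31N: E 607600 m, N 515500 m

Longitude 3.9703° lies in the 6° band [0°, 6°), giving zone 31; latitude is north of the equator, so 31N.
Zone 31 central meridian λ₀ = 6×31 − 183 = 3°; Δλ = +0.9703°.
Transverse Mercator on WGS84 with k₀ = 0.9996 gives E = 607620.247 m, N = 515464.993 m.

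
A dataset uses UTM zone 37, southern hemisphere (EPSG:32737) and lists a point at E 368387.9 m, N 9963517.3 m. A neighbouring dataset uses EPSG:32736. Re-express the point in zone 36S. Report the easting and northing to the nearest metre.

UTM 37S → geographic: φ = -0.32999960°, λ = 37.81730036°.
UTM 36S (λ₀ = 33°) forward: E = 1036672.987 m, N = 9963394.949 m.

E 1036673 m, N 9963395 m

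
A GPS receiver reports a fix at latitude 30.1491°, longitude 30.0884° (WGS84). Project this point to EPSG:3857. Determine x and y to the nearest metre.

x 3349425 m, y 3522730 m

Web Mercator is spherical with R = a = 6378137 m.
x = R·λ = 6378137 × 0.525141647 = 3349425.367 m.
y = R·ln tan(π/4 + φ/2) = 6378137 × 0.552313268 = 3522729.692 m.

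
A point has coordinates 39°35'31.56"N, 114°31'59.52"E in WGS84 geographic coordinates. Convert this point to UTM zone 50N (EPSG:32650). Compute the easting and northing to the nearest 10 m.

Zone 50 central meridian λ₀ = 6×50 − 183 = 117°; Δλ = -2.4668°.
Transverse Mercator on WGS84 with k₀ = 0.9996 gives E = 288174.741 m, N = 4385393.025 m.

E 288170 m, N 4385390 m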